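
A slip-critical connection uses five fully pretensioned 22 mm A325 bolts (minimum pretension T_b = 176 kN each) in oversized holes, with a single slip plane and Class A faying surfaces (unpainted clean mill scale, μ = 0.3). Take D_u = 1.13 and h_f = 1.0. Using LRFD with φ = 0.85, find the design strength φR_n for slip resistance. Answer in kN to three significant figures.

254 kN

R_n = μ · D_u · h_f · T_b · n_s · n_b = 0.3 × 1.13 × 1.0 × 176 × 1 × 5 = 298.3 kN.
Design strength φR_n = 0.85 × 298.3 = 254 kN.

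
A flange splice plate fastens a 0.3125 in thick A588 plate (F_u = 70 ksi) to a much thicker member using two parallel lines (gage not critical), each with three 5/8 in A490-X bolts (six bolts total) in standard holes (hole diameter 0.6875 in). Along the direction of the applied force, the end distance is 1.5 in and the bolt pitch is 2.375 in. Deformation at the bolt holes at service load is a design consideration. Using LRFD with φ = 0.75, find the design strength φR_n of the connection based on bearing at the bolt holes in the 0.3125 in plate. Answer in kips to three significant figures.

Per bolt r_n = 1.2 l_c t F_u ≤ 2.4 d t F_u; upper limit = 2.4 × 0.625 × 0.3125 × 70 = 32.81 kips.
Edge bolt: l_c = 1.5 − 0.6875/2 = 1.156 in → 1.2 × 1.156 × 0.3125 × 70 = 30.35 → r_n = 30.35 kips.
Interior bolts: l_c = 2.375 − 0.6875 = 1.688 in → 1.2 × 1.688 × 0.3125 × 70 = 44.3 → r_n = 32.81 kips.
R_n = 2 × 30.35 + 4 × 32.81 = 192 kips.
Design strength φR_n = 0.75 × 192 = 144 kips.

144 kips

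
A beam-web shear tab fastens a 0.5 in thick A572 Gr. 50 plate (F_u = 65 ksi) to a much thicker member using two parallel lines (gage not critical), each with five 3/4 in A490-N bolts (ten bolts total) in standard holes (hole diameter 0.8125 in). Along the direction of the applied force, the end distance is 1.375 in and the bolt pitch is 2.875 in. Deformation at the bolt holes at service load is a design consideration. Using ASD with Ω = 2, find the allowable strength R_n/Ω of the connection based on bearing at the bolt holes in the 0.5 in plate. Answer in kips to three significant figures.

Per bolt r_n = 1.2 l_c t F_u ≤ 2.4 d t F_u; upper limit = 2.4 × 0.75 × 0.5 × 65 = 58.5 kips.
Edge bolt: l_c = 1.375 − 0.8125/2 = 0.9688 in → 1.2 × 0.9688 × 0.5 × 65 = 37.78 → r_n = 37.78 kips.
Interior bolts: l_c = 2.875 − 0.8125 = 2.062 in → 1.2 × 2.062 × 0.5 × 65 = 80.44 → r_n = 58.5 kips.
R_n = 2 × 37.78 + 8 × 58.5 = 543.6 kips.
Allowable strength R_n/Ω = 543.6 / 2 = 272 kips.

272 kips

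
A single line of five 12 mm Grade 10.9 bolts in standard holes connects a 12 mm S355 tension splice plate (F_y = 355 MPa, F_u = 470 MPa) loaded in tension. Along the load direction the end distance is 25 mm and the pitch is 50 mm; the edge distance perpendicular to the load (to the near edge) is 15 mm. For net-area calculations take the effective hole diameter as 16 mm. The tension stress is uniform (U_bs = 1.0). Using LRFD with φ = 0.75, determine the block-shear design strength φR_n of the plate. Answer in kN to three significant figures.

418 kN

Shear plane L_v = 25 + 4·50 = 225 mm; A_gv = 225 × 12 = 2700 mm².
A_nv = (225 − 4.5·16) × 12 = 1836 mm².
A_nt = (15 − 0.5·16) × 12 = 84 mm².
0.6 F_u A_nv = 517.8 kN; 0.6 F_y A_gv = 575.1 kN → shear rupture governs the shear term.
R_n = 517.8 + 1.0 × 470 × 84 / 1000 = 557.2 kN.
Design strength φR_n = 0.75 × 557.2 = 418 kN.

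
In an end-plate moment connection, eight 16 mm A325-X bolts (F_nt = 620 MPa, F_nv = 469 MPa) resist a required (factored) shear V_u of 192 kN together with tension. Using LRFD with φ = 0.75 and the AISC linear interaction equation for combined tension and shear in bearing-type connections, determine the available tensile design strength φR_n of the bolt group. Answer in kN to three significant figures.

719 kN

A_b = π·16²/4 = 201.1 mm²; f_rv = 192 × 1000 / (8 × 201.1) = 119.4 MPa.
F'_nt = 1.3 F_nt − (F_nt / φF_nv) f_rv = 1.3·620 − (620/(0.75·469))·119.4 = 595.6 MPa, capped at F_nt → F'_nt = 595.6 MPa.
R_n = F'_nt · A_b · n = 595.6 × 201.1 × 8 / 1000 = 958 kN.
Design strength φR_n = 0.75 × 958 = 719 kN.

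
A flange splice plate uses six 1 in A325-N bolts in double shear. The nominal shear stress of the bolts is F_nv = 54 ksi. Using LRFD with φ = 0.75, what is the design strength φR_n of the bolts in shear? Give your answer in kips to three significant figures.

A_b = π × 1² / 4 = 0.7854 in².
R_n = F_nv · A_b · n · n_s = 54 × 0.7854 × 6 × 2 = 508.9 kips.
Design strength φR_n = 0.75 × 508.9 = 382 kips.

382 kips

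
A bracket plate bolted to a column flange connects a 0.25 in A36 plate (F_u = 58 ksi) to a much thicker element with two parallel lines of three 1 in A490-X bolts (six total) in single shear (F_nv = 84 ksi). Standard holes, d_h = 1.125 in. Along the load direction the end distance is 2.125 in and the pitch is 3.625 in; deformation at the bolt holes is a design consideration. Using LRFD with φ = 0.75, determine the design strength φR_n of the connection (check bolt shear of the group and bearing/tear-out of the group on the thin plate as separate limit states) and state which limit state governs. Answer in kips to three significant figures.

145 kips (bearing governs)

Bolt shear: A_b = π·1²/4 = 0.7854 in²; R_n = 84 × 0.7854 × 6 × 1 = 395.8 kips → 0.75 × 395.8 = 297 kips.
Bearing (1.2 l_c t F_u ≤ 2.4 d t F_u): upper limit = 2.4·1·0.25·58 = 34.8 kips.
  Edge l_c = 2.125 − 1.125/2 = 1.562 → r_n = 27.19 kips; interior l_c = 3.625 − 1.125 = 2.5 → r_n = 34.8 kips.
  R_n,bearing = 2·27.19 + 4·34.8 = 193.6 kips → 0.75 × 193.6 = 145 kips.
Bearing governs: 145 kips.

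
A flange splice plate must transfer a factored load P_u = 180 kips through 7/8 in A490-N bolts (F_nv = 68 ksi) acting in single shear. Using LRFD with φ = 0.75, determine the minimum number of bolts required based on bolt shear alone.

6 bolts

A_b = π·0.875²/4 = 0.6013 in².
Per-bolt design strength φR_n = 0.75 × 68 × 0.6013 × 1 = 30.67 kips.
n ≥ 180 / 30.67 = 5.869 → use 6 bolts.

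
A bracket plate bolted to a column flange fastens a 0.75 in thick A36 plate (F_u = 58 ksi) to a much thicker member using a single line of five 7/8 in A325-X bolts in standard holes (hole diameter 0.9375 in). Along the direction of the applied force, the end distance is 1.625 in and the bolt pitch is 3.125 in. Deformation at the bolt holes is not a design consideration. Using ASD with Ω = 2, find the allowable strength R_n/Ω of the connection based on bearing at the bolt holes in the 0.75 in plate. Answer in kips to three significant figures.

266 kips

Per bolt r_n = 1.5 l_c t F_u ≤ 3.0 d t F_u; upper limit = 3.0 × 0.875 × 0.75 × 58 = 114.2 kips.
Edge bolt: l_c = 1.625 − 0.9375/2 = 1.156 in → 1.5 × 1.156 × 0.75 × 58 = 75.45 → r_n = 75.45 kips.
Interior bolts: l_c = 3.125 − 0.9375 = 2.188 in → 1.5 × 2.188 × 0.75 × 58 = 142.7 → r_n = 114.2 kips.
R_n = 1 × 75.45 + 4 × 114.2 = 532.2 kips.
Allowable strength R_n/Ω = 532.2 / 2 = 266 kips.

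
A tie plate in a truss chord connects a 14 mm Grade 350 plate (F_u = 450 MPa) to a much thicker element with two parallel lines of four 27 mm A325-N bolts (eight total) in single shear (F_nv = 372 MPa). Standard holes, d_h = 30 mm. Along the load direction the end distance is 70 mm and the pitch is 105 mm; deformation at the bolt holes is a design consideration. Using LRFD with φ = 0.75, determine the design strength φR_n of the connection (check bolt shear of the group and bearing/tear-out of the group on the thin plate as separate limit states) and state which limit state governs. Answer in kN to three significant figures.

1280 kN (bolt shear governs)

Bolt shear: A_b = π·27²/4 = 572.6 mm²; R_n = 372 × 572.6 × 8 × 1 / 1000 = 1704 kN → 0.75 × 1704 = 1280 kN.
Bearing (1.2 l_c t F_u ≤ 2.4 d t F_u): upper limit = 2.4·27·14·450 / 1000 = 408.2 kN.
  Edge l_c = 70 − 30/2 = 55 → r_n = 408.2 kN; interior l_c = 105 − 30 = 75 → r_n = 408.2 kN.
  R_n,bearing = 2·408.2 + 6·408.2 = 3266 kN → 0.75 × 3266 = 2450 kN.
Bolt shear governs: 1280 kN.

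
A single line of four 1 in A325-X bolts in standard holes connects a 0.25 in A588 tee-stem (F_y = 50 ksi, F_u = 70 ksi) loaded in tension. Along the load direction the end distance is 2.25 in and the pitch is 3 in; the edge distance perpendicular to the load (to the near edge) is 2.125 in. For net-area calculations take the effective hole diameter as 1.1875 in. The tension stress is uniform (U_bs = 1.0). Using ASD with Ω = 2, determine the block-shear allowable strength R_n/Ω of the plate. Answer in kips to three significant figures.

Shear plane L_v = 2.25 + 3·3 = 11.25 in; A_gv = 11.25 × 0.25 = 2.812 in².
A_nv = (11.25 − 3.5·1.1875) × 0.25 = 1.773 in².
A_nt = (2.125 − 0.5·1.1875) × 0.25 = 0.3828 in².
0.6 F_u A_nv = 74.48 kips; 0.6 F_y A_gv = 84.38 kips → shear rupture governs the shear term.
R_n = 74.48 + 1.0 × 70 × 0.3828 = 101.3 kips.
Allowable strength R_n/Ω = 101.3 / 2 = 50.6 kips.

50.6 kips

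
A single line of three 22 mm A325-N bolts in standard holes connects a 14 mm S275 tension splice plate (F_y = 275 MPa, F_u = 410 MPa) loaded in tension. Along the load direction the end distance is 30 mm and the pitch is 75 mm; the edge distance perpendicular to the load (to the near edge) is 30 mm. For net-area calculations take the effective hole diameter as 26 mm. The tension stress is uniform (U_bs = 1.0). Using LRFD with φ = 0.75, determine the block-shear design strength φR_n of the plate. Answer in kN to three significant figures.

370 kN

Shear plane L_v = 30 + 2·75 = 180 mm; A_gv = 180 × 14 = 2520 mm².
A_nv = (180 − 2.5·26) × 14 = 1610 mm².
A_nt = (30 − 0.5·26) × 14 = 238 mm².
0.6 F_u A_nv = 396.1 kN; 0.6 F_y A_gv = 415.8 kN → shear rupture governs the shear term.
R_n = 396.1 + 1.0 × 410 × 238 / 1000 = 493.6 kN.
Design strength φR_n = 0.75 × 493.6 = 370 kN.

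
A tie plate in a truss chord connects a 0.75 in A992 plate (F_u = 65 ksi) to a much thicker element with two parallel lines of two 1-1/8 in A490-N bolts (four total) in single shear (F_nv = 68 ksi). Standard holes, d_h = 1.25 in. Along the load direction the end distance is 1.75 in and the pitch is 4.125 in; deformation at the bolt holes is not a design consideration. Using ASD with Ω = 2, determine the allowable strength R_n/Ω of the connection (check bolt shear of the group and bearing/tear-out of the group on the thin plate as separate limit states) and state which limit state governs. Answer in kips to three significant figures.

135 kips (bolt shear governs)

Bolt shear: A_b = π·1.125²/4 = 0.994 in²; R_n = 68 × 0.994 × 4 × 1 = 270.4 kips → 270.4 / 2 = 135 kips.
Bearing (1.5 l_c t F_u ≤ 3.0 d t F_u): upper limit = 3.0·1.125·0.75·65 = 164.5 kips.
  Edge l_c = 1.75 − 1.25/2 = 1.125 → r_n = 82.27 kips; interior l_c = 4.125 − 1.25 = 2.875 → r_n = 164.5 kips.
  R_n,bearing = 2·82.27 + 2·164.5 = 493.6 kips → 493.6 / 2 = 247 kips.
Bolt shear governs: 135 kips.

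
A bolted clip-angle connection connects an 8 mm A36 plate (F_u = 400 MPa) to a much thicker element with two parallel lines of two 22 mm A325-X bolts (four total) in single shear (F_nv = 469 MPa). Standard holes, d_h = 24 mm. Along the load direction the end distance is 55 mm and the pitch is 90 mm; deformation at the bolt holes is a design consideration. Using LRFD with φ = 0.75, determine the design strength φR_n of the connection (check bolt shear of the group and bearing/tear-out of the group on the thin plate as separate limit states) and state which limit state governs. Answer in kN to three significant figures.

Bolt shear: A_b = π·22²/4 = 380.1 mm²; R_n = 469 × 380.1 × 4 × 1 / 1000 = 713.1 kN → 0.75 × 713.1 = 535 kN.
Bearing (1.2 l_c t F_u ≤ 2.4 d t F_u): upper limit = 2.4·22·8·400 / 1000 = 169 kN.
  Edge l_c = 55 − 24/2 = 43 → r_n = 165.1 kN; interior l_c = 90 − 24 = 66 → r_n = 169 kN.
  R_n,bearing = 2·165.1 + 2·169 = 668.2 kN → 0.75 × 668.2 = 501 kN.
Bearing governs: 501 kN.

501 kN (bearing governs)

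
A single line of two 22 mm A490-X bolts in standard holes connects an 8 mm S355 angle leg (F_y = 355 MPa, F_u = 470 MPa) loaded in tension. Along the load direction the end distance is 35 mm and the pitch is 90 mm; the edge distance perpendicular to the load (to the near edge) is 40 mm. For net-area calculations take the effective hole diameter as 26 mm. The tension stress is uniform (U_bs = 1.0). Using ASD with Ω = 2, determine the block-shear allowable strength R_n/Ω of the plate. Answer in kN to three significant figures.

Shear plane L_v = 35 + 1·90 = 125 mm; A_gv = 125 × 8 = 1000 mm².
A_nv = (125 − 1.5·26) × 8 = 688 mm².
A_nt = (40 − 0.5·26) × 8 = 216 mm².
0.6 F_u A_nv = 194 kN; 0.6 F_y A_gv = 213 kN → shear rupture governs the shear term.
R_n = 194 + 1.0 × 470 × 216 / 1000 = 295.5 kN.
Allowable strength R_n/Ω = 295.5 / 2 = 148 kN.

148 kN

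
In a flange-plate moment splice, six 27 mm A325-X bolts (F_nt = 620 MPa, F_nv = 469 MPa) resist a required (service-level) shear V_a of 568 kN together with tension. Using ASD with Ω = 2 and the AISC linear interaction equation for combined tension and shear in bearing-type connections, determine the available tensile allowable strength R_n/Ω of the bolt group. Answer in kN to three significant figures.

A_b = π·27²/4 = 572.6 mm²; f_rv = 568 × 1000 / (6 × 572.6) = 165.3 MPa.
F'_nt = 1.3 F_nt − (Ω F_nt / F_nv) f_rv = 1.3·620 − (2·620/469)·165.3 = 368.9 MPa, capped at F_nt → F'_nt = 368.9 MPa.
R_n = F'_nt · A_b · n = 368.9 × 572.6 × 6 / 1000 = 1267 kN.
Allowable strength R_n/Ω = 1267 / 2 = 634 kN.

634 kN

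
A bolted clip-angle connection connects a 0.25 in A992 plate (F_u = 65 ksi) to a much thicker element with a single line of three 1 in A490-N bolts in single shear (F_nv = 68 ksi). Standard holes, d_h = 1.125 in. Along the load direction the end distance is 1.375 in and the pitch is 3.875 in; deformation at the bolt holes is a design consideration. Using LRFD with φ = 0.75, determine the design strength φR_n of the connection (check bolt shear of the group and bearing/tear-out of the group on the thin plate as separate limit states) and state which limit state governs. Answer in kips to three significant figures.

70.4 kips (bearing governs)

Bolt shear: A_b = π·1²/4 = 0.7854 in²; R_n = 68 × 0.7854 × 3 × 1 = 160.2 kips → 0.75 × 160.2 = 120 kips.
Bearing (1.2 l_c t F_u ≤ 2.4 d t F_u): upper limit = 2.4·1·0.25·65 = 39 kips.
  Edge l_c = 1.375 − 1.125/2 = 0.8125 → r_n = 15.84 kips; interior l_c = 3.875 − 1.125 = 2.75 → r_n = 39 kips.
  R_n,bearing = 1·15.84 + 2·39 = 93.84 kips → 0.75 × 93.84 = 70.4 kips.
Bearing governs: 70.4 kips.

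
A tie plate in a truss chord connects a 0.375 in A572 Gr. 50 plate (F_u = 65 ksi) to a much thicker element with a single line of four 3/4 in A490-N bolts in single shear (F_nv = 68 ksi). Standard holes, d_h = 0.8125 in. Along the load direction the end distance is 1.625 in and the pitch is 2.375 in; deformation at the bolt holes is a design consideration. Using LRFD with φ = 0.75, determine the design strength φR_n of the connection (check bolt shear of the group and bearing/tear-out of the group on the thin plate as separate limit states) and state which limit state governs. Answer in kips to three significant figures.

Bolt shear: A_b = π·0.75²/4 = 0.4418 in²; R_n = 68 × 0.4418 × 4 × 1 = 120.2 kips → 0.75 × 120.2 = 90.1 kips.
Bearing (1.2 l_c t F_u ≤ 2.4 d t F_u): upper limit = 2.4·0.75·0.375·65 = 43.87 kips.
  Edge l_c = 1.625 − 0.8125/2 = 1.219 → r_n = 35.65 kips; interior l_c = 2.375 − 0.8125 = 1.562 → r_n = 43.87 kips.
  R_n,bearing = 1·35.65 + 3·43.87 = 167.3 kips → 0.75 × 167.3 = 125 kips.
Bolt shear governs: 90.1 kips.

90.1 kips (bolt shear governs)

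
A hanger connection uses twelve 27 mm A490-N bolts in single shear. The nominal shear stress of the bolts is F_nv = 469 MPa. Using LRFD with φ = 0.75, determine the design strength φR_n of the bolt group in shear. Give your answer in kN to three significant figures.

2420 kN

A_b = π × 27² / 4 = 572.6 mm².
R_n = F_nv · A_b · n · n_s = 469 × 572.6 × 12 × 1 / 1000 = 3222 kN.
Design strength φR_n = 0.75 × 3222 = 2420 kN.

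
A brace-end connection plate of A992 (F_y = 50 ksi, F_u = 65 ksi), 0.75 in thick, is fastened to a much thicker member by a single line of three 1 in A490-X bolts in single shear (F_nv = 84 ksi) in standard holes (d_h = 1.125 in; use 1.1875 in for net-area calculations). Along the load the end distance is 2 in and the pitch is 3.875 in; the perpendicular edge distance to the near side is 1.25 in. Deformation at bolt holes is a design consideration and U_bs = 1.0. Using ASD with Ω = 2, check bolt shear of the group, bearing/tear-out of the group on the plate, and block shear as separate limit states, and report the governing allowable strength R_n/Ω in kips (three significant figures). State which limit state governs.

Bolt shear: A_b = π·1²/4 = 0.7854 in²; R_n = 84 × 0.7854 × 3 × 1 = 197.9 kips → 197.9 / 2 = 99 kips.
Bearing: edge l_c = 1.438, r_n = 84.09 kips; interior l_c = 2.75, r_n = 117 kips; R_n = 84.09 + 2·117 = 318.1 kips → 159 kips.
Block shear: A_gv = 7.312, A_nv = 5.086, A_nt = 0.4922 in²; R_n = min(0.6F_uA_nv, 0.6F_yA_gv) + U_bs·F_u·A_nt = 230.3 kips → 115 kips.
Bolt shear governs: 99 kips.

99 kips (bolt shear governs)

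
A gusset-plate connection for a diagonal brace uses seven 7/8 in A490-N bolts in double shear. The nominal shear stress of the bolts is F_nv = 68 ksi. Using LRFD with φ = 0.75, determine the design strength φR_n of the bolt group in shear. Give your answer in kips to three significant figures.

429 kips

A_b = π × 0.875² / 4 = 0.6013 in².
R_n = F_nv · A_b · n · n_s = 68 × 0.6013 × 7 × 2 = 572.5 kips.
Design strength φR_n = 0.75 × 572.5 = 429 kips.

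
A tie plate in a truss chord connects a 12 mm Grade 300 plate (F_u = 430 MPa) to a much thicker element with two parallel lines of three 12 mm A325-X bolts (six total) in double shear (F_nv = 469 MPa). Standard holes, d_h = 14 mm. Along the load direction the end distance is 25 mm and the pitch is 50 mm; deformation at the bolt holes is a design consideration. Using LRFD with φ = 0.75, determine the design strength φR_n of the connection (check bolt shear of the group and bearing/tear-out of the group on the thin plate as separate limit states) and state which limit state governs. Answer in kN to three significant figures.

Bolt shear: A_b = π·12²/4 = 113.1 mm²; R_n = 469 × 113.1 × 6 × 2 / 1000 = 636.5 kN → 0.75 × 636.5 = 477 kN.
Bearing (1.2 l_c t F_u ≤ 2.4 d t F_u): upper limit = 2.4·12·12·430 / 1000 = 148.6 kN.
  Edge l_c = 25 − 14/2 = 18 → r_n = 111.5 kN; interior l_c = 50 − 14 = 36 → r_n = 148.6 kN.
  R_n,bearing = 2·111.5 + 4·148.6 = 817.3 kN → 0.75 × 817.3 = 613 kN.
Bolt shear governs: 477 kN.

477 kN (bolt shear governs)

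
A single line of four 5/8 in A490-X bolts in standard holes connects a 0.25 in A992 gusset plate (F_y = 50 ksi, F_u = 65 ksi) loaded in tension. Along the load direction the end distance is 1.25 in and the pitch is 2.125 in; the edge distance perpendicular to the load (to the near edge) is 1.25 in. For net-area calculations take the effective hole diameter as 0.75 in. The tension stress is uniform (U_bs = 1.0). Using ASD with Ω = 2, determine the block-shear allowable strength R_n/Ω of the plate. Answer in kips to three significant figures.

Shear plane L_v = 1.25 + 3·2.125 = 7.625 in; A_gv = 7.625 × 0.25 = 1.906 in².
A_nv = (7.625 − 3.5·0.75) × 0.25 = 1.25 in².
A_nt = (1.25 − 0.5·0.75) × 0.25 = 0.2188 in².
0.6 F_u A_nv = 48.75 kips; 0.6 F_y A_gv = 57.19 kips → shear rupture governs the shear term.
R_n = 48.75 + 1.0 × 65 × 0.2188 = 62.97 kips.
Allowable strength R_n/Ω = 62.97 / 2 = 31.5 kips.

31.5 kips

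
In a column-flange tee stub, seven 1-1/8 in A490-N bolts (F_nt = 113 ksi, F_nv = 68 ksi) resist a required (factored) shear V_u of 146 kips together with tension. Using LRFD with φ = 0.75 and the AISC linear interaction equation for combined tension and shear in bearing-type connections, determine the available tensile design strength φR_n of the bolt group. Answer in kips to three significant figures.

524 kips

A_b = π·1.125²/4 = 0.994 in²; f_rv = 146 / (7 × 0.994) = 20.98 ksi.
F'_nt = 1.3 F_nt − (F_nt / φF_nv) f_rv = 1.3·113 − (113/(0.75·68))·20.98 = 100.4 ksi, capped at F_nt → F'_nt = 100.4 ksi.
R_n = F'_nt · A_b · n = 100.4 × 0.994 × 7 = 698.7 kips.
Design strength φR_n = 0.75 × 698.7 = 524 kips.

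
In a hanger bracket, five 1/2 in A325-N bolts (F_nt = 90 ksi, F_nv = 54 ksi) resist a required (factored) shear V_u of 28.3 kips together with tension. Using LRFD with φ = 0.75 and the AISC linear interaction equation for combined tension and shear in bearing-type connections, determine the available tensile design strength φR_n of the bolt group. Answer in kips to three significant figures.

39 kips

A_b = π·0.5²/4 = 0.1963 in²; f_rv = 28.3 / (5 × 0.1963) = 28.83 ksi.
F'_nt = 1.3 F_nt − (F_nt / φF_nv) f_rv = 1.3·90 − (90/(0.75·54))·28.83 = 52.94 ksi, capped at F_nt → F'_nt = 52.94 ksi.
R_n = F'_nt · A_b · n = 52.94 × 0.1963 × 5 = 51.98 kips.
Design strength φR_n = 0.75 × 51.98 = 39 kips.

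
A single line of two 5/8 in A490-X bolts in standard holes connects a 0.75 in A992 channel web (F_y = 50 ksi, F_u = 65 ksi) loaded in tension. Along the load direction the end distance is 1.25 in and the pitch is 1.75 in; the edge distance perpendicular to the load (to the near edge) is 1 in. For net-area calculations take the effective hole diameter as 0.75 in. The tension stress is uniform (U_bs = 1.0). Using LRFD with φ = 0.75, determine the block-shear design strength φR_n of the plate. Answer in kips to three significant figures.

64 kips

Shear plane L_v = 1.25 + 1·1.75 = 3 in; A_gv = 3 × 0.75 = 2.25 in².
A_nv = (3 − 1.5·0.75) × 0.75 = 1.406 in².
A_nt = (1 − 0.5·0.75) × 0.75 = 0.4688 in².
0.6 F_u A_nv = 54.84 kips; 0.6 F_y A_gv = 67.5 kips → shear rupture governs the shear term.
R_n = 54.84 + 1.0 × 65 × 0.4688 = 85.31 kips.
Design strength φR_n = 0.75 × 85.31 = 64 kips.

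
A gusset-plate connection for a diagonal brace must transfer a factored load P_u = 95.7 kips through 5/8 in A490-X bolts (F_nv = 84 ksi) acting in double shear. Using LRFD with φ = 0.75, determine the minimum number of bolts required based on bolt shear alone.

3 bolts

A_b = π·0.625²/4 = 0.3068 in².
Per-bolt design strength φR_n = 0.75 × 84 × 0.3068 × 2 = 38.66 kips.
n ≥ 95.7 / 38.66 = 2.476 → use 3 bolts.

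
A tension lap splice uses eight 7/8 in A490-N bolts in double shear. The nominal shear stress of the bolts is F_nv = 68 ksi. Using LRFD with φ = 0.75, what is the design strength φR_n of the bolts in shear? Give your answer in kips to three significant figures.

491 kips

A_b = π × 0.875² / 4 = 0.6013 in².
R_n = F_nv · A_b · n · n_s = 68 × 0.6013 × 8 × 2 = 654.2 kips.
Design strength φR_n = 0.75 × 654.2 = 491 kips.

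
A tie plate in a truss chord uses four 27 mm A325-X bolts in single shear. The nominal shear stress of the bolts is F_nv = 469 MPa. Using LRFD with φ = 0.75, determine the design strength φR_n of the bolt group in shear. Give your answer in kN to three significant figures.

A_b = π × 27² / 4 = 572.6 mm².
R_n = F_nv · A_b · n · n_s = 469 × 572.6 × 4 × 1 / 1000 = 1074 kN.
Design strength φR_n = 0.75 × 1074 = 806 kN.

806 kN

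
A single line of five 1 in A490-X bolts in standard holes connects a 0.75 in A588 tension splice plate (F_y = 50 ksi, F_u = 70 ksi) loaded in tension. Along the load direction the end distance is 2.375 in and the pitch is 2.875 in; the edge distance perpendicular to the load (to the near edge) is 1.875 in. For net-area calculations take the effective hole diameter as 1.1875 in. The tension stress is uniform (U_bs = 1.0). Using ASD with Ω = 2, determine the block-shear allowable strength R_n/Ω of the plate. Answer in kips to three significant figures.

Shear plane L_v = 2.375 + 4·2.875 = 13.88 in; A_gv = 13.88 × 0.75 = 10.41 in².
A_nv = (13.88 − 4.5·1.1875) × 0.75 = 6.398 in².
A_nt = (1.875 − 0.5·1.1875) × 0.75 = 0.9609 in².
0.6 F_u A_nv = 268.7 kips; 0.6 F_y A_gv = 312.2 kips → shear rupture governs the shear term.
R_n = 268.7 + 1.0 × 70 × 0.9609 = 336 kips.
Allowable strength R_n/Ω = 336 / 2 = 168 kips.

168 kips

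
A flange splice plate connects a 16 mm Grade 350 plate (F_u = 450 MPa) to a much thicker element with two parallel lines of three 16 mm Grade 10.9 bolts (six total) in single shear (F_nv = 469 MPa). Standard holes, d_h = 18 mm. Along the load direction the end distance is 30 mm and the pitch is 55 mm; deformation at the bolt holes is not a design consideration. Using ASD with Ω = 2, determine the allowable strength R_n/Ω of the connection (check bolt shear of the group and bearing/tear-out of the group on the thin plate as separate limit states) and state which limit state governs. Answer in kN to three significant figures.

283 kN (bolt shear governs)

Bolt shear: A_b = π·16²/4 = 201.1 mm²; R_n = 469 × 201.1 × 6 × 1 / 1000 = 565.8 kN → 565.8 / 2 = 283 kN.
Bearing (1.5 l_c t F_u ≤ 3.0 d t F_u): upper limit = 3.0·16·16·450 / 1000 = 345.6 kN.
  Edge l_c = 30 − 18/2 = 21 → r_n = 226.8 kN; interior l_c = 55 − 18 = 37 → r_n = 345.6 kN.
  R_n,bearing = 2·226.8 + 4·345.6 = 1836 kN → 1836 / 2 = 918 kN.
Bolt shear governs: 283 kN.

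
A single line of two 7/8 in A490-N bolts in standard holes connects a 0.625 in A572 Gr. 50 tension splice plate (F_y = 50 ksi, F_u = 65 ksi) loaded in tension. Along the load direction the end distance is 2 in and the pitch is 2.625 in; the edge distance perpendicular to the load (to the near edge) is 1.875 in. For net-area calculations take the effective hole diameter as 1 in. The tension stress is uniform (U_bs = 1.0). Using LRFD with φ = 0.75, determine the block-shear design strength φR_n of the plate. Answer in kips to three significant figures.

Shear plane L_v = 2 + 1·2.625 = 4.625 in; A_gv = 4.625 × 0.625 = 2.891 in².
A_nv = (4.625 − 1.5·1) × 0.625 = 1.953 in².
A_nt = (1.875 − 0.5·1) × 0.625 = 0.8594 in².
0.6 F_u A_nv = 76.17 kips; 0.6 F_y A_gv = 86.72 kips → shear rupture governs the shear term.
R_n = 76.17 + 1.0 × 65 × 0.8594 = 132 kips.
Design strength φR_n = 0.75 × 132 = 99 kips.

99 kips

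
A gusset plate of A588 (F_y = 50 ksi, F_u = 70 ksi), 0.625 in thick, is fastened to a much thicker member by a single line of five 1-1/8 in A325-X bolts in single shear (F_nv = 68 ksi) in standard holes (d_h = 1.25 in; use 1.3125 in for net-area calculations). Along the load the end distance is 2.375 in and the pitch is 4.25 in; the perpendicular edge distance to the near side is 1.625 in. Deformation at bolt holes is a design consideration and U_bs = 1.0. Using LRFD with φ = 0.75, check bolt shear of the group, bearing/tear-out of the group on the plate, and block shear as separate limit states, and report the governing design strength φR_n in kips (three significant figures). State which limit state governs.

Bolt shear: A_b = π·1.125²/4 = 0.994 in²; R_n = 68 × 0.994 × 5 × 1 = 338 kips → 0.75 × 338 = 253 kips.
Bearing: edge l_c = 1.75, r_n = 91.88 kips; interior l_c = 3, r_n = 118.1 kips; R_n = 91.88 + 4·118.1 = 564.4 kips → 423 kips.
Block shear: A_gv = 12.11, A_nv = 8.418, A_nt = 0.6055 in²; R_n = min(0.6F_uA_nv, 0.6F_yA_gv) + U_bs·F_u·A_nt = 395.9 kips → 297 kips.
Bolt shear governs: 253 kips.

253 kips (bolt shear governs)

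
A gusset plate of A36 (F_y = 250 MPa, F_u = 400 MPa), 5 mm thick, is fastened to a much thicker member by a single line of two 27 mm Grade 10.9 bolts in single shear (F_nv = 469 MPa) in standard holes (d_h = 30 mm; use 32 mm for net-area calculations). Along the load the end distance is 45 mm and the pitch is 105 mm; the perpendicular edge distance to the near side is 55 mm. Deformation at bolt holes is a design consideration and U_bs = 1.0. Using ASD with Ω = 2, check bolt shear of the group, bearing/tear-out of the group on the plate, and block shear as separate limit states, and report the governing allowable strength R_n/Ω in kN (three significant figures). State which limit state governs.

95.2 kN (block shear governs)

Bolt shear: A_b = π·27²/4 = 572.6 mm²; R_n = 469 × 572.6 × 2 × 1 / 1000 = 537.1 kN → 537.1 / 2 = 269 kN.
Bearing: edge l_c = 30, r_n = 72 kN; interior l_c = 75, r_n = 129.6 kN; R_n = 72 + 1·129.6 = 201.6 kN → 101 kN.
Block shear: A_gv = 750, A_nv = 510, A_nt = 195 mm²; R_n = min(0.6F_uA_nv, 0.6F_yA_gv) + U_bs·F_u·A_nt = 190.5 kN → 95.2 kN.
Block shear governs: 95.2 kN.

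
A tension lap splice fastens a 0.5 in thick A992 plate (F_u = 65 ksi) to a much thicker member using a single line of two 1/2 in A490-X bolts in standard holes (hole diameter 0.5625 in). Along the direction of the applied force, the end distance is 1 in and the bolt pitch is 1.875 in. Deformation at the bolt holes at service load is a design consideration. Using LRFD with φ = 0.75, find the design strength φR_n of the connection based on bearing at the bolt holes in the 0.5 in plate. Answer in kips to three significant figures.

50.3 kips

Per bolt r_n = 1.2 l_c t F_u ≤ 2.4 d t F_u; upper limit = 2.4 × 0.5 × 0.5 × 65 = 39 kips.
Edge bolt: l_c = 1 − 0.5625/2 = 0.7188 in → 1.2 × 0.7188 × 0.5 × 65 = 28.03 → r_n = 28.03 kips.
Interior bolts: l_c = 1.875 − 0.5625 = 1.312 in → 1.2 × 1.312 × 0.5 × 65 = 51.19 → r_n = 39 kips.
R_n = 1 × 28.03 + 1 × 39 = 67.03 kips.
Design strength φR_n = 0.75 × 67.03 = 50.3 kips.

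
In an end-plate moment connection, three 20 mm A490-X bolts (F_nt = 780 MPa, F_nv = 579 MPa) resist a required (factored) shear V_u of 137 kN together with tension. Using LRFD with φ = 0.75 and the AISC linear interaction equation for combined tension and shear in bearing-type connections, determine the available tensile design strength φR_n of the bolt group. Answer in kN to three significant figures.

A_b = π·20²/4 = 314.2 mm²; f_rv = 137 × 1000 / (3 × 314.2) = 145.4 MPa.
F'_nt = 1.3 F_nt − (F_nt / φF_nv) f_rv = 1.3·780 − (780/(0.75·579))·145.4 = 752.9 MPa, capped at F_nt → F'_nt = 752.9 MPa.
R_n = F'_nt · A_b · n = 752.9 × 314.2 × 3 / 1000 = 709.6 kN.
Design strength φR_n = 0.75 × 709.6 = 532 kN.

532 kN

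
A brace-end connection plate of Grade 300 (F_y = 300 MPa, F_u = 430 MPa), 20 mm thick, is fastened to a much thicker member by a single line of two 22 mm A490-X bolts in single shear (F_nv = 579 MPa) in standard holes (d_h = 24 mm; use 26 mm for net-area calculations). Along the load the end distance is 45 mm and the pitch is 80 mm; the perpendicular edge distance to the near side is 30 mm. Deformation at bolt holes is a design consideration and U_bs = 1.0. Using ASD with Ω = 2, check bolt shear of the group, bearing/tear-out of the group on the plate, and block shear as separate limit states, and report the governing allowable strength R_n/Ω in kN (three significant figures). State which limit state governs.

Bolt shear: A_b = π·22²/4 = 380.1 mm²; R_n = 579 × 380.1 × 2 × 1 / 1000 = 440.2 kN → 440.2 / 2 = 220 kN.
Bearing: edge l_c = 33, r_n = 340.6 kN; interior l_c = 56, r_n = 454.1 kN; R_n = 340.6 + 1·454.1 = 794.6 kN → 397 kN.
Block shear: A_gv = 2500, A_nv = 1720, A_nt = 340 mm²; R_n = min(0.6F_uA_nv, 0.6F_yA_gv) + U_bs·F_u·A_nt = 590 kN → 295 kN.
Bolt shear governs: 220 kN.

220 kN (bolt shear governs)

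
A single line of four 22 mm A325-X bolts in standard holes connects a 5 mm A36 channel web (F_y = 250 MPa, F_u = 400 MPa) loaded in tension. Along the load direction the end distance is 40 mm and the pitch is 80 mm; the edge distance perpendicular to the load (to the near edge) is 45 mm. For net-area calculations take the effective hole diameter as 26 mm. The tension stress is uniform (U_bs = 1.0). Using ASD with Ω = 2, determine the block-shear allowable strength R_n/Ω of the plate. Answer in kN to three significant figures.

137 kN

Shear plane L_v = 40 + 3·80 = 280 mm; A_gv = 280 × 5 = 1400 mm².
A_nv = (280 − 3.5·26) × 5 = 945 mm².
A_nt = (45 − 0.5·26) × 5 = 160 mm².
0.6 F_u A_nv = 226.8 kN; 0.6 F_y A_gv = 210 kN → shear yielding governs the shear term.
R_n = 210 + 1.0 × 400 × 160 / 1000 = 274 kN.
Allowable strength R_n/Ω = 274 / 2 = 137 kN.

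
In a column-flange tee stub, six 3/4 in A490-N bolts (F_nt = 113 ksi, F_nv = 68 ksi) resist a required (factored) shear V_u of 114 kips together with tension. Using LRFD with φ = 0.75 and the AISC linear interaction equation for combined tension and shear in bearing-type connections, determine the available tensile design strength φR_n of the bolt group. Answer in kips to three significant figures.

103 kips

A_b = π·0.75²/4 = 0.4418 in²; f_rv = 114 / (6 × 0.4418) = 43.01 ksi.
F'_nt = 1.3 F_nt − (F_nt / φF_nv) f_rv = 1.3·113 − (113/(0.75·68))·43.01 = 51.61 ksi, capped at F_nt → F'_nt = 51.61 ksi.
R_n = F'_nt · A_b · n = 51.61 × 0.4418 × 6 = 136.8 kips.
Design strength φR_n = 0.75 × 136.8 = 103 kips.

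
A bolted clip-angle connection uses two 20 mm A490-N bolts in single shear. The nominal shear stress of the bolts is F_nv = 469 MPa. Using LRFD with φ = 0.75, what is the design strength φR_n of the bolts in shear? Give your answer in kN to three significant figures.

221 kN

A_b = π × 20² / 4 = 314.2 mm².
R_n = F_nv · A_b · n · n_s = 469 × 314.2 × 2 × 1 / 1000 = 294.7 kN.
Design strength φR_n = 0.75 × 294.7 = 221 kN.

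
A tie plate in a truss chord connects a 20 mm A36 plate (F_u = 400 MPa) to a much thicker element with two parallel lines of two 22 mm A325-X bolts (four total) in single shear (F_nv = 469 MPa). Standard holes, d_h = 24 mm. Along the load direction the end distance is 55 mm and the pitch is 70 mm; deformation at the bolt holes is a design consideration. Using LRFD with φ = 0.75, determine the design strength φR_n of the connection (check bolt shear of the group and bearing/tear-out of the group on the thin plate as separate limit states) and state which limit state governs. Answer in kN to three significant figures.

Bolt shear: A_b = π·22²/4 = 380.1 mm²; R_n = 469 × 380.1 × 4 × 1 / 1000 = 713.1 kN → 0.75 × 713.1 = 535 kN.
Bearing (1.2 l_c t F_u ≤ 2.4 d t F_u): upper limit = 2.4·22·20·400 / 1000 = 422.4 kN.
  Edge l_c = 55 − 24/2 = 43 → r_n = 412.8 kN; interior l_c = 70 − 24 = 46 → r_n = 422.4 kN.
  R_n,bearing = 2·412.8 + 2·422.4 = 1670 kN → 0.75 × 1670 = 1250 kN.
Bolt shear governs: 535 kN.

535 kN (bolt shear governs)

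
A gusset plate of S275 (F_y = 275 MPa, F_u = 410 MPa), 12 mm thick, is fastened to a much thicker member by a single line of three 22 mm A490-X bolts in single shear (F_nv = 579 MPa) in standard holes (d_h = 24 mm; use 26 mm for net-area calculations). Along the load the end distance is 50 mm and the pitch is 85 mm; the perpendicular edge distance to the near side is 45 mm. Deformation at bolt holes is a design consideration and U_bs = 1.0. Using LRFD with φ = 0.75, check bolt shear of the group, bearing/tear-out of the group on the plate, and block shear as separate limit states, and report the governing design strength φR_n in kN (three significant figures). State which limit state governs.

445 kN (block shear governs)

Bolt shear: A_b = π·22²/4 = 380.1 mm²; R_n = 579 × 380.1 × 3 × 1 / 1000 = 660.3 kN → 0.75 × 660.3 = 495 kN.
Bearing: edge l_c = 38, r_n = 224.4 kN; interior l_c = 61, r_n = 259.8 kN; R_n = 224.4 + 2·259.8 = 743.9 kN → 558 kN.
Block shear: A_gv = 2640, A_nv = 1860, A_nt = 384 mm²; R_n = min(0.6F_uA_nv, 0.6F_yA_gv) + U_bs·F_u·A_nt = 593 kN → 445 kN.
Block shear governs: 445 kN.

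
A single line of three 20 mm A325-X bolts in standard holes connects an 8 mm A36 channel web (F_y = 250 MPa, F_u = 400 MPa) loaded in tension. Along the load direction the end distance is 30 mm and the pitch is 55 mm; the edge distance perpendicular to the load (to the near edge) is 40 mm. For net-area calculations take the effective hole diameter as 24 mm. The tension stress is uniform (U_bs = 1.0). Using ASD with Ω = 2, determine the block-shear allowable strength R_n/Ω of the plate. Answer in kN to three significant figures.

Shear plane L_v = 30 + 2·55 = 140 mm; A_gv = 140 × 8 = 1120 mm².
A_nv = (140 − 2.5·24) × 8 = 640 mm².
A_nt = (40 − 0.5·24) × 8 = 224 mm².
0.6 F_u A_nv = 153.6 kN; 0.6 F_y A_gv = 168 kN → shear rupture governs the shear term.
R_n = 153.6 + 1.0 × 400 × 224 / 1000 = 243.2 kN.
Allowable strength R_n/Ω = 243.2 / 2 = 122 kN.

122 kN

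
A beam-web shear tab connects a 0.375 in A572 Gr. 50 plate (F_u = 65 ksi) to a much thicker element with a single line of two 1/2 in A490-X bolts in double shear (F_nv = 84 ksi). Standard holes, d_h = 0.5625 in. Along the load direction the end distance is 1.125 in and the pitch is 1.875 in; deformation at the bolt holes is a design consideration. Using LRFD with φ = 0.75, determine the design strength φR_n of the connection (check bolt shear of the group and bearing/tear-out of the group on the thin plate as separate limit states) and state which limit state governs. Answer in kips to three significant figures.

40.4 kips (bearing governs)

Bolt shear: A_b = π·0.5²/4 = 0.1963 in²; R_n = 84 × 0.1963 × 2 × 2 = 65.97 kips → 0.75 × 65.97 = 49.5 kips.
Bearing (1.2 l_c t F_u ≤ 2.4 d t F_u): upper limit = 2.4·0.5·0.375·65 = 29.25 kips.
  Edge l_c = 1.125 − 0.5625/2 = 0.8438 → r_n = 24.68 kips; interior l_c = 1.875 − 0.5625 = 1.312 → r_n = 29.25 kips.
  R_n,bearing = 1·24.68 + 1·29.25 = 53.93 kips → 0.75 × 53.93 = 40.4 kips.
Bearing governs: 40.4 kips.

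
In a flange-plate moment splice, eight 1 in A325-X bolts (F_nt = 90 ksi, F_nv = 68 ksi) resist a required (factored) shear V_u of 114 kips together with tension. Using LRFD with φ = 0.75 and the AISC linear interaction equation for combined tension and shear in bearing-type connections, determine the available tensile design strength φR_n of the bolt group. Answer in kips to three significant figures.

A_b = π·1²/4 = 0.7854 in²; f_rv = 114 / (8 × 0.7854) = 18.14 ksi.
F'_nt = 1.3 F_nt − (F_nt / φF_nv) f_rv = 1.3·90 − (90/(0.75·68))·18.14 = 84.98 ksi, capped at F_nt → F'_nt = 84.98 ksi.
R_n = F'_nt · A_b · n = 84.98 × 0.7854 × 8 = 534 kips.
Design strength φR_n = 0.75 × 534 = 400 kips.

400 kips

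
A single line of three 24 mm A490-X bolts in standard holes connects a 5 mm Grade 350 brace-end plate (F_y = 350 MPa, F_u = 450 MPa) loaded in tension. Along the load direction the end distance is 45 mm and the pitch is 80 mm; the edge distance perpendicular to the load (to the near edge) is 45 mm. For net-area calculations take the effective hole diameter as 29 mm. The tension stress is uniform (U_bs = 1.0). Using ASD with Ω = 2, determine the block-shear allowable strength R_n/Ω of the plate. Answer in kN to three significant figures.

Shear plane L_v = 45 + 2·80 = 205 mm; A_gv = 205 × 5 = 1025 mm².
A_nv = (205 − 2.5·29) × 5 = 662.5 mm².
A_nt = (45 − 0.5·29) × 5 = 152.5 mm².
0.6 F_u A_nv = 178.9 kN; 0.6 F_y A_gv = 215.2 kN → shear rupture governs the shear term.
R_n = 178.9 + 1.0 × 450 × 152.5 / 1000 = 247.5 kN.
Allowable strength R_n/Ω = 247.5 / 2 = 124 kN.

124 kN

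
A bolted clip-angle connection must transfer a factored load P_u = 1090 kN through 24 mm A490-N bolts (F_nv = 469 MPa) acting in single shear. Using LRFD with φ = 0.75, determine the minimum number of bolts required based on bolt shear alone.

A_b = π·24²/4 = 452.4 mm².
Per-bolt design strength φR_n = 0.75 × 469 × 452.4 × 1 / 1000 = 159.1 kN.
n ≥ 1090 / 159.1 = 6.85 → use 7 bolts.

7 bolts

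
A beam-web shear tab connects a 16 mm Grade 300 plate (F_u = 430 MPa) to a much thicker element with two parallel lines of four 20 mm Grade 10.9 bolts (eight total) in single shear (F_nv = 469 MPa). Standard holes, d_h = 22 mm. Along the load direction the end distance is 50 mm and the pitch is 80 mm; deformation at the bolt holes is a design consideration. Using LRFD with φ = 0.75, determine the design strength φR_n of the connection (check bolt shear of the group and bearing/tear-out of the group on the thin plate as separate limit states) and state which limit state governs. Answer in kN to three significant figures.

884 kN (bolt shear governs)

Bolt shear: A_b = π·20²/4 = 314.2 mm²; R_n = 469 × 314.2 × 8 × 1 / 1000 = 1179 kN → 0.75 × 1179 = 884 kN.
Bearing (1.2 l_c t F_u ≤ 2.4 d t F_u): upper limit = 2.4·20·16·430 / 1000 = 330.2 kN.
  Edge l_c = 50 − 22/2 = 39 → r_n = 322 kN; interior l_c = 80 − 22 = 58 → r_n = 330.2 kN.
  R_n,bearing = 2·322 + 6·330.2 = 2625 kN → 0.75 × 2625 = 1970 kN.
Bolt shear governs: 884 kN.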